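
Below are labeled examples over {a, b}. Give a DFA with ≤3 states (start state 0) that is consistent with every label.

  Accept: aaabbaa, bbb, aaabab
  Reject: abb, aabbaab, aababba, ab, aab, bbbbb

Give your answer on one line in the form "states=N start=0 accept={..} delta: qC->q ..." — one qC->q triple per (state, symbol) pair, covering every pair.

Grow the machine one transition at a time. Run the examples from 0; the earliest place one falls off (shortest prefix, ties alphabetical) gets sent to the lowest-numbered state that keeps every Accept/Reject pair distinguishable — a pair clashes when both reach the same state with identical unread suffix — and to a fresh state only if none does.
a: 0a undefined. 0a->0: ok.
b: 0b undefined. 0b->0: no, aaabbaa/abb meet in 0. Open state 1: 0b->1.
bb: 1b undefined. 1b->0: no, aaabbaa/abb meet in 0. 1b->1: no, bbb/abb meet in 1. Open state 2: 1b->2.
bbb: 2b undefined. 2b->0: ok.
aaba: 1a undefined. 1a->0: no, aaabab/ab meet in 1. 1a->1: no, bbb/aababba meet in 0. 1a->2: ok.
aabba: 2a undefined. 2a->0: ok.
All examples now run through 3 states with every (state, symbol) defined. Accept strings end in {0}, Reject strings end in {1,2}; accept={0}.

states=3 start=0 accept={0} delta: 0a->0 0b->1 1a->2 1b->2 2a->0 2b->0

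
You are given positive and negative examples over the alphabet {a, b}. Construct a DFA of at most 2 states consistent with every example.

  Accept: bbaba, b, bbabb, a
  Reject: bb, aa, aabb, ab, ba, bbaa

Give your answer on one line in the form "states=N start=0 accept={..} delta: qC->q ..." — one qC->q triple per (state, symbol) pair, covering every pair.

State merging on the prefix tree: take the shortest (then alphabetical) example prefix whose next move is undefined and point that move at state 0, else 1, else 2, ...; a target is out if some Accept/Reject pair would then sit in one state with the same input left (inseparable). If every existing state is out, open a new one.
a: 0a undefined. 0a->0: no, b/ab meet in 0 with "b" left. Open state 1: 0a->1.
b: 0b undefined. 0b->0: no, b/bb meet in 0. 0b->1: ok.
aa: 1a undefined. 1a->0: ok.
ab: 1b undefined. 1b->0: ok.
All examples now run through 2 states with every (state, symbol) defined. Accept strings end in {1}, Reject strings end in {0}; accept={1}.

states=2 start=0 accept={1} delta: 0a->1 0b->1 1a->0 1b->0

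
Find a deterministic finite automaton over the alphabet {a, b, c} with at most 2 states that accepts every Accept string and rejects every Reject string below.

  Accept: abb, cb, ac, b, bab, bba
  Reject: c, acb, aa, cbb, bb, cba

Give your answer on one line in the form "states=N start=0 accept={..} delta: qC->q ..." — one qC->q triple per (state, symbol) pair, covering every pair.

states=2 start=0 accept={1} delta: 0a->1 0b->1 0c->0 1a->0 1b->0 1c->1

Grow the machine one transition at a time. Run the examples from 0; the earliest place one falls off (shortest prefix, ties alphabetical) gets sent to the lowest-numbered state that keeps every Accept/Reject pair distinguishable — a pair clashes when both reach the same state with identical unread suffix — and to a fresh state only if none does.
a: 0a undefined. 0a->0: no, abb/bb meet in 0 with "bb" left. Open state 1: 0a->1.
b: 0b undefined. 0b->0: no, b/bb meet in 0. 0b->1: ok.
c: 0c undefined. 0c->0: ok.
aa: 1a undefined. 1a->0: ok.
ab: 1b undefined. 1b->0: ok.
ac: 1c undefined. 1c->0: no, abb/acb meet in 1. 1c->1: ok.
All examples now run through 2 states with every (state, symbol) defined. Accept strings end in {1}, Reject strings end in {0}; accept={1}.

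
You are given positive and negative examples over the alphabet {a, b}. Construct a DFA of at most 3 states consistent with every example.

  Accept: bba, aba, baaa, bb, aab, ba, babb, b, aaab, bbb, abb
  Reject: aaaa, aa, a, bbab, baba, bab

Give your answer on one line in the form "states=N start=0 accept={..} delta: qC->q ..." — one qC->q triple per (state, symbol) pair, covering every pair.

states=3 start=0 accept={1,2} delta: 0a->0 0b->1 1a->2 1b->1 2a->1 2b->0

State merging on the prefix tree: take the shortest (then alphabetical) example prefix whose next move is undefined and point that move at state 0, else 1, else 2, ...; a target is out if some Accept/Reject pair would then sit in one state with the same input left (inseparable). If every existing state is out, open a new one.
a: 0a undefined. 0a->0: ok.
b: 0b undefined. 0b->0: no, bba/aaaa meet in 0. Open state 1: 0b->1.
ba: 1a undefined. 1a->0: no, aba/aaaa meet in 0. 1a->1: no, bba/baba meet in 1 with "ba" left. Open state 2: 1a->2.
bb: 1b undefined. 1b->0: no, bba/aaaa meet in 0. 1b->1: ok.
baa: 2a undefined. 2a->0: no, baaa/aaaa meet in 0. 2a->1: ok.
bab: 2b undefined. 2b->0: ok.
All examples now run through 3 states with every (state, symbol) defined. Accept strings end in {1,2}, Reject strings end in {0}; accept={1,2}.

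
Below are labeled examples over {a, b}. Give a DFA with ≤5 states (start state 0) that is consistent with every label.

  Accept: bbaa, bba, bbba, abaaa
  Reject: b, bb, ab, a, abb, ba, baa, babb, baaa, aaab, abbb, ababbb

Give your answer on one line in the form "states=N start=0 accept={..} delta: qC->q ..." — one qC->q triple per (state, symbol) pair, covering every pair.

State merging on the prefix tree: take the shortest (then alphabetical) example prefix whose next move is undefined and point that move at state 0, else 1, else 2, ...; a target is out if some Accept/Reject pair would then sit in one state with the same input left (inseparable). If every existing state is out, open a new one.
a: 0a undefined. 0a->0: no, abaaa/baaa meet in 0 with "baaa" left. Open state 1: 0a->1.
b: 0b undefined. 0b->0: no, bbaa/baa meet in 1 with "a" left. 0b->1: ok.
aa: 1a undefined. 1a->0: ok.
ab: 1b undefined. 1b->0: no, bbaa/bb meet in 0. 1b->1: no, bbaa/b meet in 1. Open state 2: 1b->2.
aba: 2a undefined. 2a->0: no, bbaa/b meet in 1. 2a->1: no, bbaa/ba meet in 0. 2a->2: no, bbaa/bb meet in 2. Open state 3: 2a->3.
abb: 2b undefined. 2b->0: no, bbba/b meet in 1. 2b->1: no, bbba/ba meet in 0. 2b->2: ok.
abaa: 3a undefined. 3a->0: no, bbaa/ba meet in 0. 3a->1: no, bbaa/b meet in 1. 3a->2: no, bbaa/bb meet in 2. 3a->3: ok.
abab: 3b undefined. 3b->0: ok.
All examples now run through 4 states with every (state, symbol) defined. Accept strings end in {3}, Reject strings end in {0,1,2}; accept={3}.

states=4 start=0 accept={3} delta: 0a->1 0b->1 1a->0 1b->2 2a->3 2b->2 3a->3 3b->0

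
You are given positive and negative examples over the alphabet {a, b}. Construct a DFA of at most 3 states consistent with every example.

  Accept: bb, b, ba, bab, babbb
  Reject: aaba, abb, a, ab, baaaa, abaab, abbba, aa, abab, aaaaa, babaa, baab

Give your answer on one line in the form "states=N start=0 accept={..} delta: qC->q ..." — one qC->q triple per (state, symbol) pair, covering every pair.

Fold the examples into a partial DFA from state 0: repeatedly fix the first undefined (state, symbol) met by the shortest-then-alphabetical prefix, trying targets in increasing order and rejecting any under which an Accept and a Reject string meet in one state with the same remainder; add a state when all current targets are rejected. Accepting states are where Accept strings end.
a: 0a undefined. 0a->0: no, bb/abb meet in 0 with "bb" left. Open state 1: 0a->1.
b: 0b undefined. 0b->0: no, ba/a meet in 1. 0b->1: no, bb/ab meet in 1 with "b" left. Open state 2: 0b->2.
aa: 1a undefined. 1a->0: no, ba/aaba meet in 2 with "a" left. 1a->1: ok.
ab: 1b undefined. 1b->0: no, b/abb meet in 2. 1b->1: ok.
ba: 2a undefined. 2a->0: ok.
bb: 2b undefined. 2b->0: ok.
All examples now run through 3 states with every (state, symbol) defined. Accept strings end in {0,2}, Reject strings end in {1}; accept={0,2}.

states=3 start=0 accept={0,2} delta: 0a->1 0b->2 1a->1 1b->1 2a->0 2b->0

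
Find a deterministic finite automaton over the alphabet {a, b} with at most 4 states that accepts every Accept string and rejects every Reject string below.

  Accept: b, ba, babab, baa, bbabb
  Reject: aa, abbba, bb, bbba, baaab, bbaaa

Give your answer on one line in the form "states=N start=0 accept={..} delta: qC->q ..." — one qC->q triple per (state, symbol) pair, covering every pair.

Grow the machine one transition at a time. Run the examples from 0; the earliest place one falls off (shortest prefix, ties alphabetical) gets sent to the lowest-numbered state that keeps every Accept/Reject pair distinguishable — a pair clashes when both reach the same state with identical unread suffix — and to a fresh state only if none does.
a: 0a undefined. 0a->0: ok.
b: 0b undefined. 0b->0: no, b/aa meet in 0. Open state 1: 0b->1.
ba: 1a undefined. 1a->0: no, b/baaab meet in 1. 1a->1: ok.
bb: 1b undefined. 1b->0: no, b/abbba meet in 1. 1b->1: no, b/abbba meet in 1. Open state 2: 1b->2.
bba: 2a undefined. 2a->0: no, bbabb/bb meet in 2. 2a->1: no, b/bbaaa meet in 1. 2a->2: ok.
bbb: 2b undefined. 2b->0: no, babab/aa meet in 0. 2b->1: no, b/abbba meet in 1. 2b->2: no, babab/abbba meet in 2. Open state 3: 2b->3.
bbba: 3a undefined. 3a->0: ok.
bbabb: 3b undefined. 3b->0: no, bbabb/aa meet in 0. 3b->1: ok.
All examples now run through 4 states with every (state, symbol) defined. Accept strings end in {1,3}, Reject strings end in {0,2}; accept={1,3}.

states=4 start=0 accept={1,3} delta: 0a->0 0b->1 1a->1 1b->2 2a->2 2b->3 3a->0 3b->1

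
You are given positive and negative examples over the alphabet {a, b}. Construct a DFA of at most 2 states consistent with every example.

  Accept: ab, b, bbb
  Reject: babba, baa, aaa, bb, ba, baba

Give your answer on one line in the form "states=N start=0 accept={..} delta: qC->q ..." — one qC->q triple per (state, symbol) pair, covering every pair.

states=2 start=0 accept={1} delta: 0a->0 0b->1 1a->0 1b->0

Fold the examples into a partial DFA from state 0: repeatedly fix the first undefined (state, symbol) met by the shortest-then-alphabetical prefix, trying targets in increasing order and rejecting any under which an Accept and a Reject string meet in one state with the same remainder; add a state when all current targets are rejected. Accepting states are where Accept strings end.
a: 0a undefined. 0a->0: ok.
b: 0b undefined. 0b->0: no, ab/babba meet in 0. Open state 1: 0b->1.
ba: 1a undefined. 1a->0: ok.
bb: 1b undefined. 1b->0: ok.
All examples now run through 2 states with every (state, symbol) defined. Accept strings end in {1}, Reject strings end in {0}; accept={1}.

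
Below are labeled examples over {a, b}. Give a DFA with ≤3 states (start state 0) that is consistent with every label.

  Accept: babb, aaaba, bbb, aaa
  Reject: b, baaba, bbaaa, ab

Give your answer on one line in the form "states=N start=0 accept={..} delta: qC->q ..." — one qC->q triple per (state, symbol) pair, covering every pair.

states=3 start=0 accept={0,2} delta: 0a->0 0b->1 1a->2 1b->2 2a->1 2b->2

State merging on the prefix tree: take the shortest (then alphabetical) example prefix whose next move is undefined and point that move at state 0, else 1, else 2, ...; a target is out if some Accept/Reject pair would then sit in one state with the same input left (inseparable). If every existing state is out, open a new one.
a: 0a undefined. 0a->0: ok.
b: 0b undefined. 0b->0: no, babb/b meet in 0. Open state 1: 0b->1.
ba: 1a undefined. 1a->0: no, aaaba/baaba meet in 0. 1a->1: no, aaaba/b meet in 1. Open state 2: 1a->2.
bb: 1b undefined. 1b->0: no, bbb/b meet in 1. 1b->1: no, bbb/b meet in 1. 1b->2: ok.
baa: 2a undefined. 2a->0: no, aaaba/baaba meet in 2. 2a->1: ok.
bab: 2b undefined. 2b->0: no, babb/b meet in 1. 2b->1: no, bbb/b meet in 1. 2b->2: ok.
All examples now run through 3 states with every (state, symbol) defined. Accept strings end in {0,2}, Reject strings end in {1}; accept={0,2}.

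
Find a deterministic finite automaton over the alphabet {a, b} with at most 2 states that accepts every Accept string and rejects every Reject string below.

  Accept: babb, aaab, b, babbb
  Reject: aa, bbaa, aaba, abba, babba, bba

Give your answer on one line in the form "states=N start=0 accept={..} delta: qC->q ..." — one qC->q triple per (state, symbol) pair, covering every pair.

Fold the examples into a partial DFA from state 0: repeatedly fix the first undefined (state, symbol) met by the shortest-then-alphabetical prefix, trying targets in increasing order and rejecting any under which an Accept and a Reject string meet in one state with the same remainder; add a state when all current targets are rejected. Accepting states are where Accept strings end.
a: 0a undefined. 0a->0: ok.
b: 0b undefined. 0b->0: no, babb/aa meet in 0. Open state 1: 0b->1.
ba: 1a undefined. 1a->0: ok.
bb: 1b undefined. 1b->0: no, babb/aa meet in 0. 1b->1: ok.
All examples now run through 2 states with every (state, symbol) defined. Accept strings end in {1}, Reject strings end in {0}; accept={1}.

states=2 start=0 accept={1} delta: 0a->0 0b->1 1a->0 1b->1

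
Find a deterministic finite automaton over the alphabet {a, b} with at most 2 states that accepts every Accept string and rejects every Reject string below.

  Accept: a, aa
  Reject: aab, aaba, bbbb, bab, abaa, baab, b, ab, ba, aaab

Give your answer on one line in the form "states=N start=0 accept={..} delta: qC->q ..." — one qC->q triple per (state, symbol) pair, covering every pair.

states=2 start=0 accept={0} delta: 0a->0 0b->1 1a->1 1b->1

State merging on the prefix tree: take the shortest (then alphabetical) example prefix whose next move is undefined and point that move at state 0, else 1, else 2, ...; a target is out if some Accept/Reject pair would then sit in one state with the same input left (inseparable). If every existing state is out, open a new one.
a: 0a undefined. 0a->0: ok.
b: 0b undefined. 0b->0: no, a/aab meet in 0. Open state 1: 0b->1.
ba: 1a undefined. 1a->0: no, a/aaba meet in 0. 1a->1: ok.
bb: 1b undefined. 1b->0: no, a/bbbb meet in 0. 1b->1: ok.
All examples now run through 2 states with every (state, symbol) defined. Accept strings end in {0}, Reject strings end in {1}; accept={0}.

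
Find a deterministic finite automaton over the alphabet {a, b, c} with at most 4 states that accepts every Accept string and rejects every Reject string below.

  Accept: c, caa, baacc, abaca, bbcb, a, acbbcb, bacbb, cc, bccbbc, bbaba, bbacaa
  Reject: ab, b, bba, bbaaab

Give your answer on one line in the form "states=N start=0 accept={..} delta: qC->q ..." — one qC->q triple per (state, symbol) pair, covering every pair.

states=4 start=0 accept={0,2} delta: 0a->0 0b->1 0c->0 1a->0 1b->2 1c->0 2a->3 2b->0 2c->2 3a->0 3b->0 3c->0

State merging on the prefix tree: take the shortest (then alphabetical) example prefix whose next move is undefined and point that move at state 0, else 1, else 2, ...; a target is out if some Accept/Reject pair would then sit in one state with the same input left (inseparable). If every existing state is out, open a new one.
a: 0a undefined. 0a->0: ok.
b: 0b undefined. 0b->0: no, a/ab meet in 0. Open state 1: 0b->1.
c: 0c undefined. 0c->0: ok.
ba: 1a undefined. 1a->0: ok.
bb: 1b undefined. 1b->0: no, c/bba meet in 0. 1b->1: no, c/bba meet in 0. Open state 2: 1b->2.
bc: 1c undefined. 1c->0: ok.
bba: 2a undefined. 2a->0: no, c/bba meet in 0. 2a->1: no, bbaba/ab meet in 1. 2a->2: no, bacbb/bba meet in 2. Open state 3: 2a->3.
bbc: 2c undefined. 2c->0: no, bbcb/ab meet in 1. 2c->1: no, bccbbc/ab meet in 1. 2c->2: ok.
bbaa: 3a undefined. 3a->0: ok.
bbab: 3b undefined. 3b->0: ok.
bbac: 3c undefined. 3c->0: ok.
bbcb: 2b undefined. 2b->0: ok.
All examples now run through 4 states with every (state, symbol) defined. Accept strings end in {0,2}, Reject strings end in {1,3}; accept={0,2}.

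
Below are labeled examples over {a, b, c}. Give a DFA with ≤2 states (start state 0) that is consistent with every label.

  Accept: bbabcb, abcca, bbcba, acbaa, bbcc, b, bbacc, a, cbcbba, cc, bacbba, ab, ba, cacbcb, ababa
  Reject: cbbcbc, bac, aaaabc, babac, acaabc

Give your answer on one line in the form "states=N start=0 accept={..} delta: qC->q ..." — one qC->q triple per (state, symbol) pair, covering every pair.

Grow the machine one transition at a time. Run the examples from 0; the earliest place one falls off (shortest prefix, ties alphabetical) gets sent to the lowest-numbered state that keeps every Accept/Reject pair distinguishable — a pair clashes when both reach the same state with identical unread suffix — and to a fresh state only if none does.
a: 0a undefined. 0a->0: ok.
b: 0b undefined. 0b->0: ok.
c: 0c undefined. 0c->0: no, bbabcb/cbbcbc meet in 0. Open state 1: 0c->1.
ca: 1a undefined. 1a->0: ok.
cb: 1b undefined. 1b->0: ok.
cc: 1c undefined. 1c->0: ok.
All examples now run through 2 states with every (state, symbol) defined. Accept strings end in {0}, Reject strings end in {1}; accept={0}.

states=2 start=0 accept={0} delta: 0a->0 0b->0 0c->1 1a->0 1b->0 1c->0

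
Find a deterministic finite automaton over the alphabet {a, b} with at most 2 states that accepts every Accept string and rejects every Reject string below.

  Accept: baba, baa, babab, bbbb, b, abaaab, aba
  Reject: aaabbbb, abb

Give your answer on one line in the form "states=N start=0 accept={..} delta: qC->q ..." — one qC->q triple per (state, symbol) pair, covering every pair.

Grow the machine one transition at a time. Run the examples from 0; the earliest place one falls off (shortest prefix, ties alphabetical) gets sent to the lowest-numbered state that keeps every Accept/Reject pair distinguishable — a pair clashes when both reach the same state with identical unread suffix — and to a fresh state only if none does.
a: 0a undefined. 0a->0: no, bbbb/aaabbbb meet in 0 with "bbbb" left. Open state 1: 0a->1.
b: 0b undefined. 0b->0: ok.
aa: 1a undefined. 1a->0: ok.
ab: 1b undefined. 1b->0: no, baa/aaabbbb meet in 0. 1b->1: ok.
All examples now run through 2 states with every (state, symbol) defined. Accept strings end in {0}, Reject strings end in {1}; accept={0}.

states=2 start=0 accept={0} delta: 0a->1 0b->0 1a->0 1b->1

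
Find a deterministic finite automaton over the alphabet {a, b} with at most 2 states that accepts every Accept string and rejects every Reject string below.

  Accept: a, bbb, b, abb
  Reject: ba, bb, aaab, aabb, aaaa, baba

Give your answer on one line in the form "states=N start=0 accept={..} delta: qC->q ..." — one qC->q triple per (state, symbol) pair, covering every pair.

Fold the examples into a partial DFA from state 0: repeatedly fix the first undefined (state, symbol) met by the shortest-then-alphabetical prefix, trying targets in increasing order and rejecting any under which an Accept and a Reject string meet in one state with the same remainder; add a state when all current targets are rejected. Accepting states are where Accept strings end.
a: 0a undefined. 0a->0: no, a/aaaa meet in 0. Open state 1: 0a->1.
b: 0b undefined. 0b->0: no, a/ba meet in 1. 0b->1: ok.
aa: 1a undefined. 1a->0: ok.
ab: 1b undefined. 1b->0: ok.
All examples now run through 2 states with every (state, symbol) defined. Accept strings end in {1}, Reject strings end in {0}; accept={1}.

states=2 start=0 accept={1} delta: 0a->1 0b->1 1a->0 1b->0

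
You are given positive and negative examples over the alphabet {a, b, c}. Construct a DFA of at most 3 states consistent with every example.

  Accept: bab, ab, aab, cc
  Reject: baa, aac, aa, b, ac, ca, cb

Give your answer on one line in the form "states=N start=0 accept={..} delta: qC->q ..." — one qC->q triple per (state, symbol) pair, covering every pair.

states=3 start=0 accept={2} delta: 0a->1 0b->0 0c->2 1a->1 1b->2 1c->0 2a->0 2b->0 2c->2

Grow the machine one transition at a time. Run the examples from 0; the earliest place one falls off (shortest prefix, ties alphabetical) gets sent to the lowest-numbered state that keeps every Accept/Reject pair distinguishable — a pair clashes when both reach the same state with identical unread suffix — and to a fresh state only if none does.
a: 0a undefined. 0a->0: no, ab/b meet in 0 with "b" left. Open state 1: 0a->1.
b: 0b undefined. 0b->0: ok.
c: 0c undefined. 0c->0: no, cc/b meet in 0. 0c->1: no, bab/cb meet in 1 with "b" left. Open state 2: 0c->2.
aa: 1a undefined. 1a->0: no, aab/baa meet in 0. 1a->1: ok.
ab: 1b undefined. 1b->0: no, bab/b meet in 0. 1b->1: no, bab/baa meet in 1. 1b->2: ok.
ac: 1c undefined. 1c->0: ok.
ca: 2a undefined. 2a->0: ok.
cb: 2b undefined. 2b->0: ok.
cc: 2c undefined. 2c->0: no, cc/aac meet in 0. 2c->1: no, cc/baa meet in 1. 2c->2: ok.
All examples now run through 3 states with every (state, symbol) defined. Accept strings end in {2}, Reject strings end in {0,1}; accept={2}.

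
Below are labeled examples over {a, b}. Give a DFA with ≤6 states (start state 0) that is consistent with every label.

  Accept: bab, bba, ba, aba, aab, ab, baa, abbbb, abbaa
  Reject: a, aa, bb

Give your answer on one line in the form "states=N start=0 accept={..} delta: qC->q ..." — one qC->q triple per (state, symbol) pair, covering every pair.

states=4 start=0 accept={1,2} delta: 0a->0 0b->1 1a->2 1b->3 2a->1 2b->1 3a->1 3b->0

Grow the machine one transition at a time. Run the examples from 0; the earliest place one falls off (shortest prefix, ties alphabetical) gets sent to the lowest-numbered state that keeps every Accept/Reject pair distinguishable — a pair clashes when both reach the same state with identical unread suffix — and to a fresh state only if none does.
a: 0a undefined. 0a->0: ok.
b: 0b undefined. 0b->0: no, bab/a meet in 0. Open state 1: 0b->1.
ba: 1a undefined. 1a->0: no, ba/a meet in 0. 1a->1: no, bab/bb meet in 1 with "b" left. Open state 2: 1a->2.
bb: 1b undefined. 1b->0: no, bba/a meet in 0. 1b->1: no, aab/bb meet in 1. 1b->2: no, ba/bb meet in 2. Open state 3: 1b->3.
baa: 2a undefined. 2a->0: no, baa/a meet in 0. 2a->1: ok.
bab: 2b undefined. 2b->0: no, bab/a meet in 0. 2b->1: ok.
bba: 3a undefined. 3a->0: no, bba/a meet in 0. 3a->1: ok.
abbb: 3b undefined. 3b->0: ok.
All examples now run through 4 states with every (state, symbol) defined. Accept strings end in {1,2}, Reject strings end in {0,3}; accept={1,2}.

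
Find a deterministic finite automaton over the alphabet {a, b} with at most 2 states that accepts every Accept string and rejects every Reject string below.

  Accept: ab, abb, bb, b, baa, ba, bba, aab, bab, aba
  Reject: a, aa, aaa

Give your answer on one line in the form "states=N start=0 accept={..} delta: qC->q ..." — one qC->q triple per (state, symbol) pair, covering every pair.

Grow the machine one transition at a time. Run the examples from 0; the earliest place one falls off (shortest prefix, ties alphabetical) gets sent to the lowest-numbered state that keeps every Accept/Reject pair distinguishable — a pair clashes when both reach the same state with identical unread suffix — and to a fresh state only if none does.
a: 0a undefined. 0a->0: ok.
b: 0b undefined. 0b->0: no, ab/a meet in 0. Open state 1: 0b->1.
ba: 1a undefined. 1a->0: no, baa/a meet in 0. 1a->1: ok.
bb: 1b undefined. 1b->0: no, abb/a meet in 0. 1b->1: ok.
All examples now run through 2 states with every (state, symbol) defined. Accept strings end in {1}, Reject strings end in {0}; accept={1}.

states=2 start=0 accept={1} delta: 0a->0 0b->1 1a->1 1b->1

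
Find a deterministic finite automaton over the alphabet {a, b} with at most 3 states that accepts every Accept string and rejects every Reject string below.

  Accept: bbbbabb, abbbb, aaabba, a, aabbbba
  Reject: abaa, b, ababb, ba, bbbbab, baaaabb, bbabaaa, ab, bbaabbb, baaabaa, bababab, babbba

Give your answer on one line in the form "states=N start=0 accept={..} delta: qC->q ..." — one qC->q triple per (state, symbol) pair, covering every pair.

states=3 start=0 accept={0} delta: 0a->0 0b->1 1a->2 1b->0 2a->1 2b->2

State merging on the prefix tree: take the shortest (then alphabetical) example prefix whose next move is undefined and point that move at state 0, else 1, else 2, ...; a target is out if some Accept/Reject pair would then sit in one state with the same input left (inseparable). If every existing state is out, open a new one.
a: 0a undefined. 0a->0: ok.
b: 0b undefined. 0b->0: no, bbbbabb/abaa meet in 0. Open state 1: 0b->1.
ba: 1a undefined. 1a->0: no, a/abaa meet in 0. 1a->1: no, aabbbba/babbba meet in 1 with "bbba" left. Open state 2: 1a->2.
bb: 1b undefined. 1b->0: ok.
baa: 2a undefined. 2a->0: no, bbbbabb/abaa meet in 0. 2a->1: ok.
bab: 2b undefined. 2b->0: no, bbbbabb/baaabaa meet in 0. 2b->1: no, bbbbabb/ababb meet in 0. 2b->2: ok.
All examples now run through 3 states with every (state, symbol) defined. Accept strings end in {0}, Reject strings end in {1,2}; accept={0}.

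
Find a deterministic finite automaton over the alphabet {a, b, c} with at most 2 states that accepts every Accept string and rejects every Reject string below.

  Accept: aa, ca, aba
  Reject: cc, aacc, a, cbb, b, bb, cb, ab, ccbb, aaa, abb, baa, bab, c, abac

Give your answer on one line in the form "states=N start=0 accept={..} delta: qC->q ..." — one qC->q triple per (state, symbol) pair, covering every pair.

Grow the machine one transition at a time. Run the examples from 0; the earliest place one falls off (shortest prefix, ties alphabetical) gets sent to the lowest-numbered state that keeps every Accept/Reject pair distinguishable — a pair clashes when both reach the same state with identical unread suffix — and to a fresh state only if none does.
a: 0a undefined. 0a->0: no, aa/a meet in 0. Open state 1: 0a->1.
b: 0b undefined. 0b->0: no, aa/baa meet in 1 with "a" left. 0b->1: ok.
c: 0c undefined. 0c->0: no, ca/a meet in 1. 0c->1: ok.
aa: 1a undefined. 1a->0: ok.
ab: 1b undefined. 1b->0: no, aa/bb meet in 0. 1b->1: ok.
cc: 1c undefined. 1c->0: no, aa/cc meet in 0. 1c->1: ok.
All examples now run through 2 states with every (state, symbol) defined. Accept strings end in {0}, Reject strings end in {1}; accept={0}.

states=2 start=0 accept={0} delta: 0a->1 0b->1 0c->1 1a->0 1b->1 1c->1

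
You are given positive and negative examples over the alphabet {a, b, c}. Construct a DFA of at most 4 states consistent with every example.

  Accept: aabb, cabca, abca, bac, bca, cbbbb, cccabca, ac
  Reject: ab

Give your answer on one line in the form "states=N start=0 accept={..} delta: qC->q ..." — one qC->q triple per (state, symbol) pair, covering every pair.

states=2 start=0 accept={0} delta: 0a->0 0b->1 0c->0 1a->0 1b->0 1c->0

Fold the examples into a partial DFA from state 0: repeatedly fix the first undefined (state, symbol) met by the shortest-then-alphabetical prefix, trying targets in increasing order and rejecting any under which an Accept and a Reject string meet in one state with the same remainder; add a state when all current targets are rejected. Accepting states are where Accept strings end.
a: 0a undefined. 0a->0: ok.
b: 0b undefined. 0b->0: no, aabb/ab meet in 0. Open state 1: 0b->1.
c: 0c undefined. 0c->0: ok.
ba: 1a undefined. 1a->0: ok.
bc: 1c undefined. 1c->0: ok.
cbb: 1b undefined. 1b->0: ok.
All examples now run through 2 states with every (state, symbol) defined. Accept strings end in {0}, Reject strings end in {1}; accept={0}.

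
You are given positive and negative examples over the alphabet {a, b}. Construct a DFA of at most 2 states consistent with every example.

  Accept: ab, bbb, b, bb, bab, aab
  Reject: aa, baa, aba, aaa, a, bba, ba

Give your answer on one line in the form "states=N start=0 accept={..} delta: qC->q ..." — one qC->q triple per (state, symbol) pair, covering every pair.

State merging on the prefix tree: take the shortest (then alphabetical) example prefix whose next move is undefined and point that move at state 0, else 1, else 2, ...; a target is out if some Accept/Reject pair would then sit in one state with the same input left (inseparable). If every existing state is out, open a new one.
a: 0a undefined. 0a->0: ok.
b: 0b undefined. 0b->0: no, ab/aa meet in 0. Open state 1: 0b->1.
ba: 1a undefined. 1a->0: ok.
bb: 1b undefined. 1b->0: no, bb/aa meet in 0. 1b->1: ok.
All examples now run through 2 states with every (state, symbol) defined. Accept strings end in {1}, Reject strings end in {0}; accept={1}.

states=2 start=0 accept={1} delta: 0a->0 0b->1 1a->0 1b->1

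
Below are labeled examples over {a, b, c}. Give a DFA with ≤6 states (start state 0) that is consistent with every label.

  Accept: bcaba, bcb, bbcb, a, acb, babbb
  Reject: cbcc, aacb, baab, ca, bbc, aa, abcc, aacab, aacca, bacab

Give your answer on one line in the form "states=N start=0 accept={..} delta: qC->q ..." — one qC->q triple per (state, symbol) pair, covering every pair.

states=4 start=0 accept={0,1} delta: 0a->1 0b->0 0c->2 1a->3 1b->0 1c->1 2a->2 2b->0 2c->2 3a->3 3b->2 3c->3

State merging on the prefix tree: take the shortest (then alphabetical) example prefix whose next move is undefined and point that move at state 0, else 1, else 2, ...; a target is out if some Accept/Reject pair would then sit in one state with the same input left (inseparable). If every existing state is out, open a new one.
a: 0a undefined. 0a->0: no, a/aa meet in 0. Open state 1: 0a->1.
b: 0b undefined. 0b->0: ok.
c: 0c undefined. 0c->0: no, bcb/cbcc meet in 0. 0c->1: no, a/bbc meet in 1. Open state 2: 0c->2.
aa: 1a undefined. 1a->0: no, bcb/aacb meet in 2 with "b" left. 1a->1: no, a/aa meet in 1. 1a->2: no, bcb/baab meet in 2 with "b" left. Open state 3: 1a->3.
ab: 1b undefined. 1b->0: ok.
ac: 1c undefined. 1c->0: no, acb/bacab meet in 0. 1c->1: ok.
ca: 2a undefined. 2a->0: no, acb/ca meet in 0. 2a->1: no, bcaba/ca meet in 1. 2a->2: ok.
cb: 2b undefined. 2b->0: ok.
aac: 3c undefined. 3c->0: no, bcb/aacb meet in 0. 3c->1: no, bcb/aacb meet in 0. 3c->2: no, bcb/aacb meet in 0. 3c->3: ok.
aaca: 3a undefined. 3a->0: no, bcb/aacab meet in 0. 3a->1: no, bcaba/aacca meet in 1. 3a->2: no, bcb/aacab meet in 0. 3a->3: ok.
aacb: 3b undefined. 3b->0: no, bcb/aacb meet in 0. 3b->1: no, bcaba/aacb meet in 1. 3b->2: ok.
abcc: 2c undefined. 2c->0: no, bcb/cbcc meet in 0. 2c->1: no, bcaba/cbcc meet in 1. 2c->2: ok.
All examples now run through 4 states with every (state, symbol) defined. Accept strings end in {0,1}, Reject strings end in {2,3}; accept={0,1}.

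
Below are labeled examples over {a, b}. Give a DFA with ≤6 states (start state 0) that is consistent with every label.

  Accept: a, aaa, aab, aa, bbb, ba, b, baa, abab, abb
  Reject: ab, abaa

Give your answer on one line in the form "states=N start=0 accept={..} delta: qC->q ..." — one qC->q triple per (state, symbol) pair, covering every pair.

states=3 start=0 accept={0,1} delta: 0a->1 0b->0 1a->0 1b->2 2a->2 2b->0

State merging on the prefix tree: take the shortest (then alphabetical) example prefix whose next move is undefined and point that move at state 0, else 1, else 2, ...; a target is out if some Accept/Reject pair would then sit in one state with the same input left (inseparable). If every existing state is out, open a new one.
a: 0a undefined. 0a->0: no, aab/ab meet in 0 with "b" left. Open state 1: 0a->1.
b: 0b undefined. 0b->0: ok.
aa: 1a undefined. 1a->0: ok.
ab: 1b undefined. 1b->0: no, aab/ab meet in 0. 1b->1: no, a/ab meet in 1. Open state 2: 1b->2.
aba: 2a undefined. 2a->0: no, a/abaa meet in 1. 2a->1: no, aab/abaa meet in 0. 2a->2: ok.
abb: 2b undefined. 2b->0: ok.
All examples now run through 3 states with every (state, symbol) defined. Accept strings end in {0,1}, Reject strings end in {2}; accept={0,1}.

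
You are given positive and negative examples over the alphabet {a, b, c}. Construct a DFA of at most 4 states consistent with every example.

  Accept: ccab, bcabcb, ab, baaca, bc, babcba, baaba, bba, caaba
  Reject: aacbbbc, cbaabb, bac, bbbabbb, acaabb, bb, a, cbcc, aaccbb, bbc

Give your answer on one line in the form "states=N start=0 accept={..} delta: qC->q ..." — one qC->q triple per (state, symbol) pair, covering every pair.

states=4 start=0 accept={1,2} delta: 0a->0 0b->1 0c->0 1a->2 1b->3 1c->2 2a->1 2b->0 2c->0 3a->1 3b->0 3c->0

State merging on the prefix tree: take the shortest (then alphabetical) example prefix whose next move is undefined and point that move at state 0, else 1, else 2, ...; a target is out if some Accept/Reject pair would then sit in one state with the same input left (inseparable). If every existing state is out, open a new one.
a: 0a undefined. 0a->0: ok.
b: 0b undefined. 0b->0: no, ab/bbbabbb meet in 0. Open state 1: 0b->1.
c: 0c undefined. 0c->0: ok.
ba: 1a undefined. 1a->0: no, baaca/bac meet in 0. 1a->1: no, bc/bac meet in 1 with "c" left. Open state 2: 1a->2.
bb: 1b undefined. 1b->0: no, bc/aacbbbc meet in 1 with "c" left. 1b->1: no, ccab/acaabb meet in 1. 1b->2: no, caaba/acaabb meet in 2. Open state 3: 1b->3.
bc: 1c undefined. 1c->0: no, bc/a meet in 0. 1c->1: no, ccab/cbcc meet in 1. 1c->2: ok.
baa: 2a undefined. 2a->0: no, baaca/a meet in 0. 2a->1: ok.
bab: 2b undefined. 2b->0: ok.
bac: 2c undefined. 2c->0: ok.
bba: 3a undefined. 3a->0: no, baaba/bac meet in 0. 3a->1: ok.
bbb: 3b undefined. 3b->0: ok.
bbc: 3c undefined. 3c->0: ok.
All examples now run through 4 states with every (state, symbol) defined. Accept strings end in {1,2}, Reject strings end in {0,3}; accept={1,2}.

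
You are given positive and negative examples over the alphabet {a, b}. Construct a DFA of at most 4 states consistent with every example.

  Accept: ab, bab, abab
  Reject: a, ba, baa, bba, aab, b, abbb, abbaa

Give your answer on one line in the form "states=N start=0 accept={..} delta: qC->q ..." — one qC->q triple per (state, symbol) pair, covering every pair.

states=3 start=0 accept={2} delta: 0a->1 0b->0 1a->0 1b->2 2a->1 2b->0

Grow the machine one transition at a time. Run the examples from 0; the earliest place one falls off (shortest prefix, ties alphabetical) gets sent to the lowest-numbered state that keeps every Accept/Reject pair distinguishable — a pair clashes when both reach the same state with identical unread suffix — and to a fresh state only if none does.
a: 0a undefined. 0a->0: no, ab/aab meet in 0 with "b" left. Open state 1: 0a->1.
b: 0b undefined. 0b->0: ok.
aa: 1a undefined. 1a->0: ok.
ab: 1b undefined. 1b->0: no, ab/baa meet in 0. 1b->1: no, ab/a meet in 1. Open state 2: 1b->2.
aba: 2a undefined. 2a->0: no, abab/baa meet in 0. 2a->1: ok.
abb: 2b undefined. 2b->0: ok.
All examples now run through 3 states with every (state, symbol) defined. Accept strings end in {2}, Reject strings end in {0,1}; accept={2}.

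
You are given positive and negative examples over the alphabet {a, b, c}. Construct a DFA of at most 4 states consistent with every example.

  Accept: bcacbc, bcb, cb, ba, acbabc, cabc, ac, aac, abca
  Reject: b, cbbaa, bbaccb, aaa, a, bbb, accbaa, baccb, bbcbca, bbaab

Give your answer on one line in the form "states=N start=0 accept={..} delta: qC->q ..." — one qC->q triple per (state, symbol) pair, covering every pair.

Fold the examples into a partial DFA from state 0: repeatedly fix the first undefined (state, symbol) met by the shortest-then-alphabetical prefix, trying targets in increasing order and rejecting any under which an Accept and a Reject string meet in one state with the same remainder; add a state when all current targets are rejected. Accepting states are where Accept strings end.
a: 0a undefined. 0a->0: ok.
b: 0b undefined. 0b->0: no, ba/b meet in 0. Open state 1: 0b->1.
c: 0c undefined. 0c->0: no, cb/b meet in 1. 0c->1: no, ac/b meet in 1. Open state 2: 0c->2.
ba: 1a undefined. 1a->0: no, ba/aaa meet in 0. 1a->1: no, ba/b meet in 1. 1a->2: ok.
bb: 1b undefined. 1b->0: ok.
bc: 1c undefined. 1c->0: no, bcb/b meet in 1. 1c->1: no, bcb/aaa meet in 0. 1c->2: ok.
ca: 2a undefined. 2a->0: no, abca/aaa meet in 0. 2a->1: no, abca/b meet in 1. 2a->2: ok.
cb: 2b undefined. 2b->0: no, bcb/aaa meet in 0. 2b->1: no, bcb/b meet in 1. 2b->2: no, bcb/cbbaa meet in 2. Open state 3: 2b->3.
acc: 2c undefined. 2c->0: no, bcacbc/accbaa meet in 2. 2c->1: no, bcb/baccb meet in 3. 2c->2: no, bcb/bbaccb meet in 3. 2c->3: ok.
cbb: 3b undefined. 3b->0: ok.
acba: 3a undefined. 3a->0: ok.
bacc: 3c undefined. 3c->0: no, cabc/cbbaa meet in 0. 3c->1: no, bcacbc/bbcbca meet in 2. 3c->2: no, bcacbc/bbcbca meet in 2. 3c->3: ok.
All examples now run through 4 states with every (state, symbol) defined. Accept strings end in {2,3}, Reject strings end in {0,1}; accept={2,3}.

states=4 start=0 accept={2,3} delta: 0a->0 0b->1 0c->2 1a->2 1b->0 1c->2 2a->2 2b->3 2c->3 3a->0 3b->0 3c->3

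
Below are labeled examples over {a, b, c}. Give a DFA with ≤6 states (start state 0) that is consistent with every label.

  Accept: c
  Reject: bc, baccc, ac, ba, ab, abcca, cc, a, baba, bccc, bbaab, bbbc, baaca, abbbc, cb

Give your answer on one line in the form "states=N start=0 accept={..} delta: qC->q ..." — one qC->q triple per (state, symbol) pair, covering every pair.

State merging on the prefix tree: take the shortest (then alphabetical) example prefix whose next move is undefined and point that move at state 0, else 1, else 2, ...; a target is out if some Accept/Reject pair would then sit in one state with the same input left (inseparable). If every existing state is out, open a new one.
a: 0a undefined. 0a->0: no, c/ac meet in 0 with "c" left. Open state 1: 0a->1.
b: 0b undefined. 0b->0: no, c/bc meet in 0 with "c" left. 0b->1: ok.
c: 0c undefined. 0c->0: no, c/cc meet in 0. 0c->1: no, c/a meet in 1. Open state 2: 0c->2.
ab: 1b undefined. 1b->0: no, c/abbbc meet in 2. 1b->1: ok.
ac: 1c undefined. 1c->0: ok.
ba: 1a undefined. 1a->0: ok.
cb: 2b undefined. 2b->0: ok.
cc: 2c undefined. 2c->0: no, c/baccc meet in 2. 2c->1: ok.
abcca: 2a undefined. 2a->0: ok.
All examples now run through 3 states with every (state, symbol) defined. Accept strings end in {2}, Reject strings end in {0,1}; accept={2}.

states=3 start=0 accept={2} delta: 0a->1 0b->1 0c->2 1a->0 1b->1 1c->0 2a->0 2b->0 2c->1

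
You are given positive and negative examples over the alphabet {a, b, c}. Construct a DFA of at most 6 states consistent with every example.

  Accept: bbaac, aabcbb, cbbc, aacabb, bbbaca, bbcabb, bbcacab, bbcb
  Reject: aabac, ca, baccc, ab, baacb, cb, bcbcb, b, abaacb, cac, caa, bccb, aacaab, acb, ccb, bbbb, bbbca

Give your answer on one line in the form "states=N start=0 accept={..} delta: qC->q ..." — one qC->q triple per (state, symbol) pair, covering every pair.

State merging on the prefix tree: take the shortest (then alphabetical) example prefix whose next move is undefined and point that move at state 0, else 1, else 2, ...; a target is out if some Accept/Reject pair would then sit in one state with the same input left (inseparable). If every existing state is out, open a new one.
a: 0a undefined. 0a->0: ok.
b: 0b undefined. 0b->0: no, bbaac/aabac meet in 0 with "c" left. Open state 1: 0b->1.
c: 0c undefined. 0c->0: ok.
ba: 1a undefined. 1a->0: ok.
bb: 1b undefined. 1b->0: no, bbaac/aabac meet in 0. 1b->1: no, bbaac/aabac meet in 0. Open state 2: 1b->2.
bc: 1c undefined. 1c->0: ok.
bba: 2a undefined. 2a->0: no, bbaac/aabac meet in 0. 2a->1: no, bbaac/aabac meet in 0. 2a->2: ok.
bbb: 2b undefined. 2b->0: no, bbbaca/aabac meet in 0. 2b->1: no, aabcbb/bbbb meet in 2. 2b->2: no, aabcbb/bbbb meet in 2. Open state 3: 2b->3.
bbc: 2c undefined. 2c->0: no, bbaac/aabac meet in 0. 2c->1: no, bbaac/ab meet in 1. 2c->2: no, bbcabb/bbbb meet in 3 with "b" left. 2c->3: no, bbcb/bbbb meet in 3 with "b" left. Open state 4: 2c->4.
bbba: 3a undefined. 3a->0: no, bbbaca/aabac meet in 0. 3a->1: no, bbbaca/aabac meet in 0. 3a->2: ok.
bbbb: 3b undefined. 3b->0: ok.
bbbc: 3c undefined. 3c->0: ok.
bbca: 4a undefined. 4a->0: no, bbbaca/aabac meet in 0. 4a->1: no, bbbaca/ab meet in 1. 4a->2: no, bbcabb/aabac meet in 0. 4a->3: no, bbcabb/ab meet in 1. 4a->4: ok.
bbcb: 4b undefined. 4b->0: no, bbcabb/ab meet in 1. 4b->1: no, bbcb/ab meet in 1. 4b->2: ok.
bbcac: 4c undefined. 4c->0: no, bbcacab/ab meet in 1. 4c->1: no, bbcacab/ab meet in 1. 4c->2: ok.
All examples now run through 5 states with every (state, symbol) defined. Accept strings end in {2,3,4}, Reject strings end in {0,1}; accept={2,3,4}.

states=5 start=0 accept={2,3,4} delta: 0a->0 0b->1 0c->0 1a->0 1b->2 1c->0 2a->2 2b->3 2c->4 3a->2 3b->0 3c->0 4a->4 4b->2 4c->2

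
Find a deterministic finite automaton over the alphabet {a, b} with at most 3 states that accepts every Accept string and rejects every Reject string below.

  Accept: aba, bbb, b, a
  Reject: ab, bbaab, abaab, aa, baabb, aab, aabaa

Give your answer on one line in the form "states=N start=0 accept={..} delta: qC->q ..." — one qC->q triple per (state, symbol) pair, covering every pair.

states=3 start=0 accept={0,1} delta: 0a->1 0b->0 1a->2 1b->2 2a->1 2b->2

Grow the machine one transition at a time. Run the examples from 0; the earliest place one falls off (shortest prefix, ties alphabetical) gets sent to the lowest-numbered state that keeps every Accept/Reject pair distinguishable — a pair clashes when both reach the same state with identical unread suffix — and to a fresh state only if none does.
a: 0a undefined. 0a->0: no, b/ab meet in 0 with "b" left. Open state 1: 0a->1.
b: 0b undefined. 0b->0: ok.
aa: 1a undefined. 1a->0: no, bbb/bbaab meet in 0. 1a->1: no, a/aa meet in 1. Open state 2: 1a->2.
ab: 1b undefined. 1b->0: no, bbb/ab meet in 0. 1b->1: no, aba/aa meet in 2. 1b->2: ok.
aab: 2b undefined. 2b->0: no, bbb/bbaab meet in 0. 2b->1: no, aba/aabaa meet in 2 with "a" left. 2b->2: ok.
aba: 2a undefined. 2a->0: no, a/aabaa meet in 1. 2a->1: ok.
All examples now run through 3 states with every (state, symbol) defined. Accept strings end in {0,1}, Reject strings end in {2}; accept={0,1}.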